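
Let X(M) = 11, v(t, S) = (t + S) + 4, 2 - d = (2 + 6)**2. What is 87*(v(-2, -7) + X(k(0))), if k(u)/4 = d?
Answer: 522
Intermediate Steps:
d = -62 (d = 2 - (2 + 6)**2 = 2 - 1*8**2 = 2 - 1*64 = 2 - 64 = -62)
k(u) = -248 (k(u) = 4*(-62) = -248)
v(t, S) = 4 + S + t (v(t, S) = (S + t) + 4 = 4 + S + t)
87*(v(-2, -7) + X(k(0))) = 87*((4 - 7 - 2) + 11) = 87*(-5 + 11) = 87*6 = 522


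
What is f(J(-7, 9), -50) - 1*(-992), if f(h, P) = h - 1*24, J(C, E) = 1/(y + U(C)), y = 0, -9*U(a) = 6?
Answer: 1933/2 ≈ 966.50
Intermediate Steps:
U(a) = -⅔ (U(a) = -⅑*6 = -⅔)
J(C, E) = -3/2 (J(C, E) = 1/(0 - ⅔) = 1/(-⅔) = -3/2)
f(h, P) = -24 + h (f(h, P) = h - 24 = -24 + h)
f(J(-7, 9), -50) - 1*(-992) = (-24 - 3/2) - 1*(-992) = -51/2 + 992 = 1933/2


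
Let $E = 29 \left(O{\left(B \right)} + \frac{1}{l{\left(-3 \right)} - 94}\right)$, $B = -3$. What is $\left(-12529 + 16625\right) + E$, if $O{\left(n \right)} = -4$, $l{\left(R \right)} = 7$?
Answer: $\frac{11939}{3} \approx 3979.7$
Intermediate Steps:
$E = - \frac{349}{3}$ ($E = 29 \left(-4 + \frac{1}{7 - 94}\right) = 29 \left(-4 + \frac{1}{-87}\right) = 29 \left(-4 - \frac{1}{87}\right) = 29 \left(- \frac{349}{87}\right) = - \frac{349}{3} \approx -116.33$)
$\left(-12529 + 16625\right) + E = \left(-12529 + 16625\right) - \frac{349}{3} = 4096 - \frac{349}{3} = \frac{11939}{3}$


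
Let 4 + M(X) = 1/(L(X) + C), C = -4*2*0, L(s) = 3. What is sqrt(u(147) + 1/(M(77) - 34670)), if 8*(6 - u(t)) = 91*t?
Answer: I*sqrt(288449386893186)/416084 ≈ 40.818*I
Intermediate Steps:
C = 0 (C = -8*0 = 0)
M(X) = -11/3 (M(X) = -4 + 1/(3 + 0) = -4 + 1/3 = -11/3)
u(t) = 6 - 91*t/8
sqrt(u(147) + 1/(M(77) - 34670)) = sqrt((6 - 91/8*147) + 1/(-11/3 - 34670)) = sqrt((6 - 13377/8) + 1/(-104021/3)) = sqrt(-13329/8 - 3/104021) = sqrt(-1386495933/832168) = I*sqrt(288449386893186)/416084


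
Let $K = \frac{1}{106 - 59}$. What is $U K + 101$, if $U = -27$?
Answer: $\frac{4720}{47} \approx 100.43$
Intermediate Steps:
$K = \frac{1}{47} \approx 0.021277$
$U K + 101 = \left(-27\right) \frac{1}{47} + 101 = - \frac{27}{47} + 101 = \frac{4720}{47}$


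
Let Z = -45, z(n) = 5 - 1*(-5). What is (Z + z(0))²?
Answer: 1225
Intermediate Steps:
z(n) = 10 (z(n) = 5 + 5 = 10)
(Z + z(0))² = (-45 + 10)² = (-35)² = 1225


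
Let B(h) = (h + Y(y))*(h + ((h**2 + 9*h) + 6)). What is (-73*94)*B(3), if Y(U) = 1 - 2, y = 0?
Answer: -617580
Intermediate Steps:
Y(U) = -1
B(h) = (-1 + h)*(6 + h**2 + 10*h) (B(h) = (h - 1)*(h + ((h**2 + 9*h) + 6)) = (-1 + h)*(h + (6 + h**2 + 9*h)) = (-1 + h)*(6 + h**2 + 10*h))
(-73*94)*B(3) = (-73*94)*(-6 + 3**3 - 4*3 + 9*3**2) = -6862*(-6 + 27 - 12 + 9*9) = -6862*(-6 + 27 - 12 + 81) = -6862*90 = -617580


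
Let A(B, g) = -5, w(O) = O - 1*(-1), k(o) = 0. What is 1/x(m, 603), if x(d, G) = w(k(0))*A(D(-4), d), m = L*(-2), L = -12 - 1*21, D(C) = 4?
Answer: -1/5 ≈ -0.20000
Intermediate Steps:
w(O) = 1 + O (w(O) = O + 1 = 1 + O)
L = -33 (L = -12 - 21 = -33)
m = 66 (m = -33*(-2) = 66)
x(d, G) = -5 (x(d, G) = (1 + 0)*(-5) = 1*(-5) = -5)
1/x(m, 603) = 1/(-5) = -1/5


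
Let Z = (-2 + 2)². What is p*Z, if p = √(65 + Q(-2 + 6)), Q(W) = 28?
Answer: 0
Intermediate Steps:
p = √93 (p = √(65 + 28) = √93 ≈ 9.6436)
Z = 0 (Z = 0² = 0)
p*Z = √93*0 = 0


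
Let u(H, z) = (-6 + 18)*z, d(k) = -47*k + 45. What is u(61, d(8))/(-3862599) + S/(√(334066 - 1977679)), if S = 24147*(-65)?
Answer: 1324/1287533 + 523185*I*√1643613/547871 ≈ 0.0010283 + 1224.3*I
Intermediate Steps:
S = -1569555
d(k) = 45 - 47*k
u(H, z) = 12*z
u(61, d(8))/(-3862599) + S/(√(334066 - 1977679)) = (12*(45 - 47*8))/(-3862599) - 1569555/√(334066 - 1977679) = (12*(45 - 376))*(-1/3862599) - 1569555*(-I*√1643613/1643613) = (12*(-331))*(-1/3862599) - 1569555*(-I*√1643613/1643613) = -3972*(-1/3862599) - (-523185)*I*√1643613/547871 = 1324/1287533 + 523185*I*√1643613/547871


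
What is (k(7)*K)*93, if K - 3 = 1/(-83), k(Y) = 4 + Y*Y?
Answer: 1222392/83 ≈ 14728.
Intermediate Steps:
k(Y) = 4 + Y**2
K = 248/83 (K = 3 + 1/(-83) = 3 - 1/83 = 248/83 ≈ 2.9880)
(k(7)*K)*93 = ((4 + 7**2)*(248/83))*93 = ((4 + 49)*(248/83))*93 = (53*(248/83))*93 = (13144/83)*93 = 1222392/83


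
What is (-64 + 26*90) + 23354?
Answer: 25630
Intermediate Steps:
(-64 + 26*90) + 23354 = (-64 + 2340) + 23354 = 2276 + 23354 = 25630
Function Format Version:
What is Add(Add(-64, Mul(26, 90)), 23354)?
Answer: 25630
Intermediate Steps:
Add(Add(-64, Mul(26, 90)), 23354) = Add(Add(-64, 2340), 23354) = Add(2276, 23354) = 25630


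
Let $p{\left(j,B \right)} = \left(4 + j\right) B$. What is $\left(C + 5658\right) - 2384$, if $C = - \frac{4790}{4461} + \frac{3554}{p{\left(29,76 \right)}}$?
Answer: $\frac{2035220477}{621566} \approx 3274.3$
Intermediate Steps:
$p{\left(j,B \right)} = B \left(4 + j\right)$
$C = \frac{213393}{621566}$ ($C = - \frac{4790}{4461} + \frac{3554}{76 \left(4 + 29\right)} = \left(-4790\right) \frac{1}{4461} + \frac{3554}{76 \cdot 33} = - \frac{4790}{4461} + \frac{3554}{2508} = - \frac{4790}{4461} + 3554 \cdot \frac{1}{2508} = - \frac{4790}{4461} + \frac{1777}{1254} = \frac{213393}{621566} \approx 0.34332$)
$\left(C + 5658\right) - 2384 = \left(\frac{213393}{621566} + 5658\right) - 2384 = \frac{3517033821}{621566} - 2384 = \frac{2035220477}{621566}$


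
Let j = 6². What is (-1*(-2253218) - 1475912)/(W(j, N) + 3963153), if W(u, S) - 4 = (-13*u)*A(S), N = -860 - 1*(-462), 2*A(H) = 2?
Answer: 777306/3962689 ≈ 0.19616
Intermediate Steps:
j = 36
A(H) = 1 (A(H) = (½)*2 = 1)
N = -398 (N = -860 + 462 = -398)
W(u, S) = 4 - 13*u (W(u, S) = 4 - 13*u*1 = 4 - 13*u)
(-1*(-2253218) - 1475912)/(W(j, N) + 3963153) = (-1*(-2253218) - 1475912)/((4 - 13*36) + 3963153) = (2253218 - 1475912)/((4 - 468) + 3963153) = 777306/(-464 + 3963153) = 777306/3962689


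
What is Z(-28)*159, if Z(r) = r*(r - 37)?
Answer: 289380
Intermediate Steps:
Z(r) = r*(-37 + r)
Z(-28)*159 = -28*(-37 - 28)*159 = -28*(-65)*159 = 1820*159 = 289380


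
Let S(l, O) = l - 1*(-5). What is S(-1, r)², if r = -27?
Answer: 16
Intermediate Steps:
S(l, O) = 5 + l (S(l, O) = l + 5 = 5 + l)
S(-1, r)² = (5 - 1)² = 4² = 16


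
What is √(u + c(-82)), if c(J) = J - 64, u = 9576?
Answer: √9430 ≈ 97.108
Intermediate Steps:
c(J) = -64 + J
√(u + c(-82)) = √(9576 + (-64 - 82)) = √(9576 - 146) = √9430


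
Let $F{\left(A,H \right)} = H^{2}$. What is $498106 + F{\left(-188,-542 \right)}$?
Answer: $791870$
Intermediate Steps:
$498106 + F{\left(-188,-542 \right)} = 498106 + \left(-542\right)^{2} = 498106 + 293764 = 791870$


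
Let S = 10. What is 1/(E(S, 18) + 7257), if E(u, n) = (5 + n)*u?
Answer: 1/7487 ≈ 0.00013356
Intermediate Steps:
E(u, n) = u*(5 + n)
1/(E(S, 18) + 7257) = 1/(10*(5 + 18) + 7257) = 1/(10*23 + 7257) = 1/(230 + 7257) = 1/7487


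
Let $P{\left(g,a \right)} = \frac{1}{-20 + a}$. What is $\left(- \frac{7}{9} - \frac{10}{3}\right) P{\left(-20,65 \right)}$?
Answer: $- \frac{37}{405} \approx -0.091358$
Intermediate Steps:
$\left(- \frac{7}{9} - \frac{10}{3}\right) P{\left(-20,65 \right)} = \frac{- \frac{7}{9} - \frac{10}{3}}{-20 + 65} = \frac{\left(-7\right) \frac{1}{9} - \frac{10}{3}}{45} = \left(- \frac{7}{9} - \frac{10}{3}\right) \frac{1}{45} = \left(- \frac{37}{9}\right) \frac{1}{45} = - \frac{37}{405}$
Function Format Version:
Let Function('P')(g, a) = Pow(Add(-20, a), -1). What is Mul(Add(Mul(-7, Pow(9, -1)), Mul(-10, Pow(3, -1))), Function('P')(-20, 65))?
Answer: Rational(-37, 405) ≈ -0.091358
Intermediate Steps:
Mul(Add(Mul(-7, Pow(9, -1)), Mul(-10, Pow(3, -1))), Function('P')(-20, 65)) = Mul(Add(Mul(-7, Pow(9, -1)), Mul(-10, Pow(3, -1))), Pow(Add(-20, 65), -1)) = Mul(Add(Mul(-7, Rational(1, 9)), Mul(-10, Rational(1, 3))), Pow(45, -1)) = Mul(Add(Rational(-7, 9), Rational(-10, 3)), Rational(1, 45)) = Mul(Rational(-37, 9), Rational(1, 45)) = Rational(-37, 405)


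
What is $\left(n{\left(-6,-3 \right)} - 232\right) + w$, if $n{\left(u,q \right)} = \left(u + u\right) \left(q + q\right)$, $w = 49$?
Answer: $-111$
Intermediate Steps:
$n{\left(u,q \right)} = 4 q u$ ($n{\left(u,q \right)} = 2 u 2 q = 4 q u$)
$\left(n{\left(-6,-3 \right)} - 232\right) + w = \left(4 \left(-3\right) \left(-6\right) - 232\right) + 49 = \left(72 - 232\right) + 49 = -160 + 49 = -111$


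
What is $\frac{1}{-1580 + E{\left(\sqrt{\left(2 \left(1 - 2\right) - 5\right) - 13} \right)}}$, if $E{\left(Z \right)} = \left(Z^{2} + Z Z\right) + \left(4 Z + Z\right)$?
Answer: $- \frac{i}{10 \sqrt{5} + 1620 i} \approx -0.00061717 - 8.5187 \cdot 10^{-6} i$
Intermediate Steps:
$E{\left(Z \right)} = 2 Z^{2} + 5 Z$ ($E{\left(Z \right)} = \left(Z^{2} + Z^{2}\right) + 5 Z = 2 Z^{2} + 5 Z$)
$\frac{1}{-1580 + E{\left(\sqrt{\left(2 \left(1 - 2\right) - 5\right) - 13} \right)}} = \frac{1}{-1580 + \sqrt{\left(2 \left(1 - 2\right) - 5\right) - 13} \left(5 + 2 \sqrt{\left(2 \left(1 - 2\right) - 5\right) - 13}\right)} = \frac{1}{-1580 + \sqrt{\left(2 \left(-1\right) - 5\right) - 13} \left(5 + 2 \sqrt{\left(2 \left(-1\right) - 5\right) - 13}\right)} = \frac{1}{-1580 + \sqrt{\left(-2 - 5\right) - 13} \left(5 + 2 \sqrt{\left(-2 - 5\right) - 13}\right)} = \frac{1}{-1580 + \sqrt{-7 - 13} \left(5 + 2 \sqrt{-7 - 13}\right)} = \frac{1}{-1580 + \sqrt{-20} \left(5 + 2 \sqrt{-20}\right)} = \frac{1}{-1580 + 2 i \sqrt{5} \left(5 + 2 \cdot 2 i \sqrt{5}\right)} = \frac{1}{-1580 + 2 i \sqrt{5} \left(5 + 4 i \sqrt{5}\right)}$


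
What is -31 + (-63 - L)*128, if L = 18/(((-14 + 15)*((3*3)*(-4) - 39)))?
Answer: -201607/25 ≈ -8064.3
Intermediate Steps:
L = -6/25 (L = 18/((1*(9*(-4) - 39))) = 18/((1*(-36 - 39))) = 18/((1*(-75))) = 18/(-75) = 18*(-1/75) = -6/25 ≈ -0.24000)
-31 + (-63 - L)*128 = -31 + (-63 - 1*(-6/25))*128 = -31 + (-63 + 6/25)*128 = -31 - 1569/25*128 = -31 - 200832/25 = -201607/25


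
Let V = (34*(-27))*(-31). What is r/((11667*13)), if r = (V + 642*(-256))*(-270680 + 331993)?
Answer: -2777356274/50557 ≈ -54935.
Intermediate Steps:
V = 28458 (V = -918*(-31) = 28458)
r = -8332068822 (r = (28458 + 642*(-256))*(-270680 + 331993) = (28458 - 164352)*61313 = -135894*61313 = -8332068822)
r/((11667*13)) = -8332068822/(11667*13) = -8332068822/151671 = -8332068822*1/151671 = -2777356274/50557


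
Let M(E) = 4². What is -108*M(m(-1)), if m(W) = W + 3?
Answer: -1728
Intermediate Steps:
m(W) = 3 + W
M(E) = 16
-108*M(m(-1)) = -108*16 = -1728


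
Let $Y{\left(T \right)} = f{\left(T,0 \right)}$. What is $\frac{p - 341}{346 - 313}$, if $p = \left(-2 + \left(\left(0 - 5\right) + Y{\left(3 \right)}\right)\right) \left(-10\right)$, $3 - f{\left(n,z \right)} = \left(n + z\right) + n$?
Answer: $- \frac{241}{33} \approx -7.303$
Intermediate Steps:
$f{\left(n,z \right)} = 3 - z - 2 n$ ($f{\left(n,z \right)} = 3 - \left(\left(n + z\right) + n\right) = 3 - \left(z + 2 n\right) = 3 - z - 2 n$)
$Y{\left(T \right)} = 3 - 2 T$ ($Y{\left(T \right)} = 3 - 0 - 2 T = 3 + 0 - 2 T = 3 - 2 T$)
$p = 100$ ($p = \left(-2 + \left(\left(0 - 5\right) + \left(3 - 6\right)\right)\right) \left(-10\right) = \left(-2 + \left(-5 + \left(3 - 6\right)\right)\right) \left(-10\right) = \left(-2 - 8\right) \left(-10\right) = \left(-10\right) \left(-10\right) = 100$)
$\frac{p - 341}{346 - 313} = \frac{100 - 341}{346 - 313} = - \frac{241}{33}$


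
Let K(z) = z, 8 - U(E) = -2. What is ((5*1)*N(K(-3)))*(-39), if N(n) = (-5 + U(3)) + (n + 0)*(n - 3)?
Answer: -4485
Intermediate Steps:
U(E) = 10 (U(E) = 8 - 1*(-2) = 8 + 2 = 10)
N(n) = 5 + n*(-3 + n) (N(n) = (-5 + 10) + (n + 0)*(n - 3) = 5 + n*(-3 + n))
((5*1)*N(K(-3)))*(-39) = ((5*1)*(5 + (-3)**2 - 3*(-3)))*(-39) = (5*(5 + 9 + 9))*(-39) = (5*23)*(-39) = 115*(-39) = -4485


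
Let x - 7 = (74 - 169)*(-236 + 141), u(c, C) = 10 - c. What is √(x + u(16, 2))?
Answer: √9026 ≈ 95.005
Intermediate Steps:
x = 9032 (x = 7 + (74 - 169)*(-236 + 141) = 7 - 95*(-95) = 7 + 9025 = 9032)
√(x + u(16, 2)) = √(9032 + (10 - 1*16)) = √(9032 + (10 - 16)) = √(9032 - 6) = √9026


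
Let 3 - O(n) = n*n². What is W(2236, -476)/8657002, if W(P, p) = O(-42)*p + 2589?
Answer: -35264727/8657002 ≈ -4.0735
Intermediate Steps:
O(n) = 3 - n³ (O(n) = 3 - n*n² = 3 - n³)
W(P, p) = 2589 + 74091*p (W(P, p) = (3 - 1*(-42)³)*p + 2589 = (3 - 1*(-74088))*p + 2589 = (3 + 74088)*p + 2589 = 74091*p + 2589 = 2589 + 74091*p)
W(2236, -476)/8657002 = (2589 + 74091*(-476))/8657002 = (2589 - 35267316)*(1/8657002) = -35264727*1/8657002 = -35264727/8657002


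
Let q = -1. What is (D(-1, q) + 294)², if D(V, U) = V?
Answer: 85849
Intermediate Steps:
(D(-1, q) + 294)² = (-1 + 294)² = 293² = 85849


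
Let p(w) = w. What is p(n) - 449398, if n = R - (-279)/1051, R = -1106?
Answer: -473479425/1051 ≈ -4.5050e+5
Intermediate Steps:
n = -1162127/1051 (n = -1106 - (-279)/1051 = -1106 - 1*(-279/1051) = -1106 + 279/1051 = -1162127/1051 ≈ -1105.7)
p(n) - 449398 = -1162127/1051 - 449398 = -473479425/1051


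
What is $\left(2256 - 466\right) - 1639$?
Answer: $151$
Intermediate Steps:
$\left(2256 - 466\right) - 1639 = 1790 - 1639 = 151$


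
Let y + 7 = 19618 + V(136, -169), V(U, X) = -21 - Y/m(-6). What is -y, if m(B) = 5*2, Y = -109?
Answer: -196009/10 ≈ -19601.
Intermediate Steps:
m(B) = 10
V(U, X) = -101/10 (V(U, X) = -21 - (-109)/10 = -21 - 1*(-109/10) = -21 + 109/10 = -101/10)
y = 196009/10 (y = -7 + (19618 - 101/10) = -7 + 196079/10 = 196009/10 ≈ 19601.)
-y = -1*196009/10 = -196009/10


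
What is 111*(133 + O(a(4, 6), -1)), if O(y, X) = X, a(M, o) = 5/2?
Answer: 14652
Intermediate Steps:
a(M, o) = 5/2 (a(M, o) = 5*(½) = 5/2)
111*(133 + O(a(4, 6), -1)) = 111*(133 - 1) = 111*132 = 14652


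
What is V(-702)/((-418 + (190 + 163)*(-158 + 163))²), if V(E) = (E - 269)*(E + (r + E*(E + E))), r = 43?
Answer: -956385479/1814409 ≈ -527.11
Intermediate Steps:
V(E) = (-269 + E)*(43 + E + 2*E²) (V(E) = (E - 269)*(E + (43 + E*(E + E))) = (-269 + E)*(E + (43 + E*(2*E))) = (-269 + E)*(E + (43 + 2*E²)) = (-269 + E)*(43 + E + 2*E²))
V(-702)/((-418 + (190 + 163)*(-158 + 163))²) = (-11567 - 537*(-702)² - 226*(-702) + 2*(-702)³)/((-418 + (190 + 163)*(-158 + 163))²) = (-11567 - 537*492804 + 158652 + 2*(-345948408))/((-418 + 353*5)²) = (-11567 - 264635748 + 158652 - 691896816)/((-418 + 1765)²) = -956385479/(1347²) = -956385479/1814409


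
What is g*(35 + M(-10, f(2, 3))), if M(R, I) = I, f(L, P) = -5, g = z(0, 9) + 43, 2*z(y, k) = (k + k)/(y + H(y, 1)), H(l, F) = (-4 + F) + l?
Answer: 1200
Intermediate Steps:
H(l, F) = -4 + F + l
z(y, k) = k/(-3 + 2*y) (z(y, k) = ((k + k)/(y + (-4 + 1 + y)))/2 = ((2*k)/(y + (-3 + y)))/2 = ((2*k)/(-3 + 2*y))/2 = (2*k/(-3 + 2*y))/2 = k/(-3 + 2*y))
g = 40 (g = 9/(-3 + 2*0) + 43 = 9/(-3 + 0) + 43 = 9/(-3) + 43 = 9*(-⅓) + 43 = -3 + 43 = 40)
g*(35 + M(-10, f(2, 3))) = 40*(35 - 5) = 40*30 = 1200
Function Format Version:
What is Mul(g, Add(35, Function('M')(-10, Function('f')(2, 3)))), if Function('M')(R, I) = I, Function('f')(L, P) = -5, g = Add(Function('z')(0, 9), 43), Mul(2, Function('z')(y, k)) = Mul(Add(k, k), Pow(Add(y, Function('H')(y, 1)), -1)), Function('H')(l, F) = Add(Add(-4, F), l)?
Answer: 1200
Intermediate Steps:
Function('H')(l, F) = Add(-4, F, l)
Function('z')(y, k) = Mul(k, Pow(Add(-3, Mul(2, y)), -1)) (Function('z')(y, k) = Mul(Rational(1, 2), Mul(Add(k, k), Pow(Add(y, Add(-4, 1, y)), -1))) = Mul(Rational(1, 2), Mul(Mul(2, k), Pow(Add(y, Add(-3, y)), -1))) = Mul(Rational(1, 2), Mul(Mul(2, k), Pow(Add(-3, Mul(2, y)), -1))) = Mul(Rational(1, 2), Mul(2, k, Pow(Add(-3, Mul(2, y)), -1))) = Mul(k, Pow(Add(-3, Mul(2, y)), -1)))
g = 40 (g = Add(Mul(9, Pow(Add(-3, Mul(2, 0)), -1)), 43) = Add(Mul(9, Pow(Add(-3, 0), -1)), 43) = Add(Mul(9, Pow(-3, -1)), 43) = Add(Mul(9, Rational(-1, 3)), 43) = Add(-3, 43) = 40)
Mul(g, Add(35, Function('M')(-10, Function('f')(2, 3)))) = Mul(40, Add(35, -5)) = Mul(40, 30) = 1200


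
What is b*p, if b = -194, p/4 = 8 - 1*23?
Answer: 11640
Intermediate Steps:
p = -60 (p = 4*(8 - 1*23) = 4*(8 - 23) = 4*(-15) = -60)
b*p = -194*(-60) = 11640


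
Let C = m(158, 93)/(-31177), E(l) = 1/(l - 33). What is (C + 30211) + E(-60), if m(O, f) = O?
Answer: 87595570400/2899461 ≈ 30211.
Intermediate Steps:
E(l) = 1/(-33 + l)
C = -158/31177 (C = 158/(-31177) = 158*(-1/31177) = -158/31177 ≈ -0.0050678)
(C + 30211) + E(-60) = (-158/31177 + 30211) + 1/(-33 - 60) = 941888189/31177 + 1/(-93) = 941888189/31177 - 1/93 = 87595570400/2899461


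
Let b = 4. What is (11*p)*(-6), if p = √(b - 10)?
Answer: -66*I*√6 ≈ -161.67*I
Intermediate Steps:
p = I*√6 (p = √(4 - 10) = √(-6) = I*√6 ≈ 2.4495*I)
(11*p)*(-6) = (11*(I*√6))*(-6) = (11*I*√6)*(-6) = -66*I*√6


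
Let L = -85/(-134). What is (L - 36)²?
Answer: 22458121/17956 ≈ 1250.7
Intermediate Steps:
L = 85/134 (L = -85*(-1/134) = 85/134 ≈ 0.63433)
(L - 36)² = (85/134 - 36)² = (-4739/134)² = 22458121/17956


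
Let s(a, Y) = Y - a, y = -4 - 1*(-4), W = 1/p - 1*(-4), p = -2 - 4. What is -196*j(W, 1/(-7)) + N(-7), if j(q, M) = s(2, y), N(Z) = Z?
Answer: 385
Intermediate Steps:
p = -6
W = 23/6 (W = 1/(-6) - 1*(-4) = -1/6 + 4 = 23/6 ≈ 3.8333)
y = 0 (y = -4 + 4 = 0)
j(q, M) = -2 (j(q, M) = 0 - 1*2 = 0 - 2 = -2)
-196*j(W, 1/(-7)) + N(-7) = -196*(-2) - 7 = 392 - 7 = 385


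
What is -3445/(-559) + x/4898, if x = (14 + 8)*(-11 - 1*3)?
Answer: 642363/105307 ≈ 6.0999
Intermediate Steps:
x = -308 (x = 22*(-11 - 3) = 22*(-14) = -308)
-3445/(-559) + x/4898 = -3445/(-559) - 308/4898 = -3445*(-1/559) - 308*1/4898 = 265/43 - 154/2449 = 642363/105307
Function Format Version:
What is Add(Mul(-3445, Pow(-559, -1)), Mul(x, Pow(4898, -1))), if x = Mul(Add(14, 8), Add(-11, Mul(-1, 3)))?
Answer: Rational(642363, 105307) ≈ 6.0999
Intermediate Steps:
x = -308 (x = Mul(22, Add(-11, -3)) = Mul(22, -14) = -308)
Add(Mul(-3445, Pow(-559, -1)), Mul(x, Pow(4898, -1))) = Add(Mul(-3445, Pow(-559, -1)), Mul(-308, Pow(4898, -1))) = Add(Mul(-3445, Rational(-1, 559)), Mul(-308, Rational(1, 4898))) = Add(Rational(265, 43), Rational(-154, 2449)) = Rational(642363, 105307)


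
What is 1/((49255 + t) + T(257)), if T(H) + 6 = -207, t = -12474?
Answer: 1/36568 ≈ 2.7346e-5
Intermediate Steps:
T(H) = -213 (T(H) = -6 - 207 = -213)
1/((49255 + t) + T(257)) = 1/((49255 - 12474) - 213) = 1/(36781 - 213) = 1/36568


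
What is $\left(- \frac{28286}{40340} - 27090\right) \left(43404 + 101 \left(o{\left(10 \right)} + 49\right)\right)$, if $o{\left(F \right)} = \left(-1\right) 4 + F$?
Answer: $- \frac{26752149509837}{20170} \approx -1.3263 \cdot 10^{9}$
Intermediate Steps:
$o{\left(F \right)} = -4 + F$
$\left(- \frac{28286}{40340} - 27090\right) \left(43404 + 101 \left(o{\left(10 \right)} + 49\right)\right) = \left(- \frac{28286}{40340} - 27090\right) \left(43404 + 101 \left(\left(-4 + 10\right) + 49\right)\right) = \left(\left(-28286\right) \frac{1}{40340} - 27090\right) \left(43404 + 101 \left(6 + 49\right)\right) = \left(- \frac{14143}{20170} - 27090\right) \left(43404 + 101 \cdot 55\right) = - \frac{546419443 \left(43404 + 5555\right)}{20170} = \left(- \frac{546419443}{20170}\right) 48959 = - \frac{26752149509837}{20170}$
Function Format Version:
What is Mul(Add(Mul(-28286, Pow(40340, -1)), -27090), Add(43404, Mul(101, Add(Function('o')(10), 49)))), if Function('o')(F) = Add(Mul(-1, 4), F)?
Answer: Rational(-26752149509837, 20170) ≈ -1.3263e+9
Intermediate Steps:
Function('o')(F) = Add(-4, F)
Mul(Add(Mul(-28286, Pow(40340, -1)), -27090), Add(43404, Mul(101, Add(Function('o')(10), 49)))) = Mul(Add(Mul(-28286, Pow(40340, -1)), -27090), Add(43404, Mul(101, Add(Add(-4, 10), 49)))) = Mul(Add(Mul(-28286, Rational(1, 40340)), -27090), Add(43404, Mul(101, Add(6, 49)))) = Mul(Add(Rational(-14143, 20170), -27090), Add(43404, Mul(101, 55))) = Mul(Rational(-546419443, 20170), Add(43404, 5555)) = Mul(Rational(-546419443, 20170), 48959) = Rational(-26752149509837, 20170)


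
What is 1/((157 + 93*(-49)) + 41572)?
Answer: 1/37172 ≈ 2.6902e-5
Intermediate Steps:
1/((157 + 93*(-49)) + 41572) = 1/((157 - 4557) + 41572) = 1/(-4400 + 41572) = 1/37172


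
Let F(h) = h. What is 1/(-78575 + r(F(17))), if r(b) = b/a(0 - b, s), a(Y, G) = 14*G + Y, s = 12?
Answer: -151/11864808 ≈ -1.2727e-5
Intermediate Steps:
a(Y, G) = Y + 14*G
r(b) = b/(168 - b) (r(b) = b/((0 - b) + 14*12) = b/(-b + 168) = b/(168 - b))
1/(-78575 + r(F(17))) = 1/(-78575 - 1*17/(-168 + 17)) = 1/(-78575 - 1*17/(-151)) = 1/(-78575 - 1*17*(-1/151)) = 1/(-78575 + 17/151) = 1/(-11864808/151) = -151/11864808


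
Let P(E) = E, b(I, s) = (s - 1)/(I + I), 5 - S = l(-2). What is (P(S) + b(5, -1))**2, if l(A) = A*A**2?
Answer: 4096/25 ≈ 163.84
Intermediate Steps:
l(A) = A**3
S = 13 (S = 5 - 1*(-2)**3 = 5 - 1*(-8) = 5 + 8 = 13)
b(I, s) = (-1 + s)/(2*I) (b(I, s) = (-1 + s)/((2*I)) = (-1 + s)*(1/(2*I)) = (-1 + s)/(2*I))
(P(S) + b(5, -1))**2 = (13 + (1/2)*(-1 - 1)/5)**2 = (13 + (1/2)*(1/5)*(-2))**2 = (13 - 1/5)**2 = (64/5)**2 = 4096/25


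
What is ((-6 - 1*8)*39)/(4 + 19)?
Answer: -546/23 ≈ -23.739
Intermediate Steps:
((-6 - 1*8)*39)/(4 + 19) = ((-6 - 8)*39)/23 = -14*39*(1/23) = -546*1/23 = -546/23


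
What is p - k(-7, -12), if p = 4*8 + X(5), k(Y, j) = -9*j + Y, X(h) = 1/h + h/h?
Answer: -339/5 ≈ -67.800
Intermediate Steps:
X(h) = 1 + 1/h (X(h) = 1/h + 1 = 1 + 1/h)
k(Y, j) = Y - 9*j
p = 166/5 (p = 4*8 + (1 + 5)/5 = 32 + (1/5)*6 = 32 + 6/5 = 166/5 ≈ 33.200)
p - k(-7, -12) = 166/5 - (-7 - 9*(-12)) = 166/5 - (-7 + 108) = 166/5 - 1*101 = 166/5 - 101 = -339/5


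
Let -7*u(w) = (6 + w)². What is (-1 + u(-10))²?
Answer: 529/49 ≈ 10.796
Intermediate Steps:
u(w) = -(6 + w)²/7
(-1 + u(-10))² = (-1 - (6 - 10)²/7)² = (-1 - ⅐*(-4)²)² = (-1 - ⅐*16)² = (-1 - 16/7)² = (-23/7)² = 529/49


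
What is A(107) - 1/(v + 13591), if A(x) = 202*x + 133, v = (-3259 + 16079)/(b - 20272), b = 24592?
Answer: 63855650643/2936297 ≈ 21747.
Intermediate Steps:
v = 641/216 (v = (-3259 + 16079)/(24592 - 20272) = 12820/4320 = 12820*(1/4320) = 641/216 ≈ 2.9676)
A(x) = 133 + 202*x
A(107) - 1/(v + 13591) = (133 + 202*107) - 1/(641/216 + 13591) = (133 + 21614) - 1/2936297/216 = 21747 - 1*216/2936297 = 21747 - 216/2936297 = 63855650643/2936297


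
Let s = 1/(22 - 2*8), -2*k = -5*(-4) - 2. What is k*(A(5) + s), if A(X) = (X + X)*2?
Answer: -363/2 ≈ -181.50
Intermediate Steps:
A(X) = 4*X (A(X) = (2*X)*2 = 4*X)
k = -9 (k = -(-5*(-4) - 2)/2 = -(20 - 2)/2 = -½*18 = -9)
s = ⅙ (s = 1/(22 - 16) = 1/6 = ⅙ ≈ 0.16667)
k*(A(5) + s) = -9*(4*5 + ⅙) = -9*(20 + ⅙) = -9*121/6 = -363/2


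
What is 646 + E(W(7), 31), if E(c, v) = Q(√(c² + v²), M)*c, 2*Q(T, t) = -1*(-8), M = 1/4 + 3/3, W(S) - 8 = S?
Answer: 706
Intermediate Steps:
W(S) = 8 + S
M = 5/4 (M = 1*(¼) + 3*(⅓) = ¼ + 1 = 5/4 ≈ 1.2500)
Q(T, t) = 4 (Q(T, t) = (-1*(-8))/2 = (½)*8 = 4)
E(c, v) = 4*c
646 + E(W(7), 31) = 646 + 4*(8 + 7) = 646 + 4*15 = 646 + 60 = 706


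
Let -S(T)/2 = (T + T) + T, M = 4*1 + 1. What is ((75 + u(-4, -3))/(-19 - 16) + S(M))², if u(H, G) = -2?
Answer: 1261129/1225 ≈ 1029.5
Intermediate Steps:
M = 5 (M = 4 + 1 = 5)
S(T) = -6*T (S(T) = -2*((T + T) + T) = -2*(2*T + T) = -6*T)
((75 + u(-4, -3))/(-19 - 16) + S(M))² = ((75 - 2)/(-19 - 16) - 6*5)² = (73/(-35) - 30)² = (73*(-1/35) - 30)² = (-73/35 - 30)² = (-1123/35)² = 1261129/1225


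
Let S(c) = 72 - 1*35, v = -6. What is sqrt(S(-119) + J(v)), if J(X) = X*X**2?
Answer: I*sqrt(179) ≈ 13.379*I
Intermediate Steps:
J(X) = X**3
S(c) = 37 (S(c) = 72 - 35 = 37)
sqrt(S(-119) + J(v)) = sqrt(37 + (-6)**3) = sqrt(37 - 216) = sqrt(-179) = I*sqrt(179)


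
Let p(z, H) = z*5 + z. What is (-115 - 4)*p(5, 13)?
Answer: -3570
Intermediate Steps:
p(z, H) = 6*z (p(z, H) = 5*z + z = 6*z)
(-115 - 4)*p(5, 13) = (-115 - 4)*(6*5) = -119*30 = -3570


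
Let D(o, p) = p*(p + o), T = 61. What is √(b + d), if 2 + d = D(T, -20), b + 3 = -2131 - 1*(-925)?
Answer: I*√2031 ≈ 45.067*I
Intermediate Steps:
D(o, p) = p*(o + p)
b = -1209 (b = -3 + (-2131 - 1*(-925)) = -3 + (-2131 + 925) = -3 - 1206 = -1209)
d = -822 (d = -2 - 20*(61 - 20) = -2 - 20*41 = -2 - 820 = -822)
√(b + d) = √(-1209 - 822) = √(-2031) = I*√2031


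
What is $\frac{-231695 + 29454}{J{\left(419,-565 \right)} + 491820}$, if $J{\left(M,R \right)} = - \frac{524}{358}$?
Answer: $- \frac{36201139}{88035518} \approx -0.41121$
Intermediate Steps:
$J{\left(M,R \right)} = - \frac{262}{179}$ ($J{\left(M,R \right)} = \left(-524\right) \frac{1}{358} = - \frac{262}{179}$)
$\frac{-231695 + 29454}{J{\left(419,-565 \right)} + 491820} = \frac{-231695 + 29454}{- \frac{262}{179} + 491820} = - \frac{202241}{\frac{88035518}{179}} = \left(-202241\right) \frac{179}{88035518} = - \frac{36201139}{88035518}$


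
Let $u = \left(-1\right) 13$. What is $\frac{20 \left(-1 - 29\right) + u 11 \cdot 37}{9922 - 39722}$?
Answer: $\frac{5891}{29800} \approx 0.19768$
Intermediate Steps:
$u = -13$
$\frac{20 \left(-1 - 29\right) + u 11 \cdot 37}{9922 - 39722} = \frac{20 \left(-1 - 29\right) + \left(-13\right) 11 \cdot 37}{9922 - 39722} = \frac{20 \left(-30\right) - 5291}{-29800} = \left(-600 - 5291\right) \left(- \frac{1}{29800}\right) = \left(-5891\right) \left(- \frac{1}{29800}\right) = \frac{5891}{29800}$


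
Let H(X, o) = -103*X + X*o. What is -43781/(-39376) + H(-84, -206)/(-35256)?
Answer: 21729145/57843344 ≈ 0.37566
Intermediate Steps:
-43781/(-39376) + H(-84, -206)/(-35256) = -43781/(-39376) - 84*(-103 - 206)/(-35256) = -43781*(-1/39376) - 84*(-309)*(-1/35256) = 43781/39376 + 25956*(-1/35256) = 43781/39376 - 2163/2938 = 21729145/57843344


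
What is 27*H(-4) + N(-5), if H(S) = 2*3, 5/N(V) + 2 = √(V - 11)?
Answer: 323/2 - I ≈ 161.5 - 1.0*I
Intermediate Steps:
N(V) = 5/(-2 + √(-11 + V)) (N(V) = 5/(-2 + √(V - 11)) = 5/(-2 + √(-11 + V)))
H(S) = 6
27*H(-4) + N(-5) = 27*6 + 5/(-2 + √(-11 - 5)) = 162 + 5/(-2 + √(-16)) = 162 + 5/(-2 + 4*I) = 162 + 5*((-2 - 4*I)/20) = 162 + (-2 - 4*I)/4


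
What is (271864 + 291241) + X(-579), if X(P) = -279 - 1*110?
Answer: 562716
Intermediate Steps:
X(P) = -389 (X(P) = -279 - 110 = -389)
(271864 + 291241) + X(-579) = (271864 + 291241) - 389 = 563105 - 389 = 562716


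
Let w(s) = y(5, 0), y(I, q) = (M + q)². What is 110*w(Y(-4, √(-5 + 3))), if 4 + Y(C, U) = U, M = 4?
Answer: 1760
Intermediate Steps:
Y(C, U) = -4 + U
y(I, q) = (4 + q)²
w(s) = 16 (w(s) = (4 + 0)² = 4² = 16)
110*w(Y(-4, √(-5 + 3))) = 110*16 = 1760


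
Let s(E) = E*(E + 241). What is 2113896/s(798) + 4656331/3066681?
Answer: 1723885195093/423775447347 ≈ 4.0679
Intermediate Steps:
s(E) = E*(241 + E)
2113896/s(798) + 4656331/3066681 = 2113896/((798*(241 + 798))) + 4656331/3066681 = 2113896/((798*1039)) + 4656331*(1/3066681) = 2113896/829122 + 4656331/3066681 = 2113896*(1/829122) + 4656331/3066681 = 352316/138187 + 4656331/3066681 = 1723885195093/423775447347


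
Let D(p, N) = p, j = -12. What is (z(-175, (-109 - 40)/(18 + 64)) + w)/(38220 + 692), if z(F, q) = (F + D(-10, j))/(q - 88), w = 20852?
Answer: 15359015/28658688 ≈ 0.53593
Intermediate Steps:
z(F, q) = (-10 + F)/(-88 + q) (z(F, q) = (F - 10)/(q - 88) = (-10 + F)/(-88 + q))
(z(-175, (-109 - 40)/(18 + 64)) + w)/(38220 + 692) = ((-10 - 175)/(-88 + (-109 - 40)/(18 + 64)) + 20852)/(38220 + 692) = (-185/(-88 - 149/82) + 20852)/38912 = (-185/(-88 - 149*1/82) + 20852)*(1/38912) = (-185/(-88 - 149/82) + 20852)*(1/38912) = (-185/(-7365/82) + 20852)*(1/38912) = (-82/7365*(-185) + 20852)*(1/38912) = (3034/1473 + 20852)*(1/38912) = (30718030/1473)*(1/38912) = 15359015/28658688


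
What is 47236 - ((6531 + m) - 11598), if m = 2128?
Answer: 50175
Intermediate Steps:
47236 - ((6531 + m) - 11598) = 47236 - ((6531 + 2128) - 11598) = 47236 - (8659 - 11598) = 47236 - 1*(-2939) = 47236 + 2939 = 50175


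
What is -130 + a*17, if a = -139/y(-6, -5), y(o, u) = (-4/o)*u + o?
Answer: 3449/28 ≈ 123.18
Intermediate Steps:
y(o, u) = o - 4*u/o (y(o, u) = -4*u/o + o = o - 4*u/o)
a = 417/28 (a = -139/(-6 - 4*(-5)/(-6)) = -139/(-6 - 4*(-5)*(-1/6)) = -139/(-6 - 10/3) = -139/(-28/3) = -139*(-3/28) = 417/28 ≈ 14.893)
-130 + a*17 = -130 + (417/28)*17 = -130 + 7089/28 = 3449/28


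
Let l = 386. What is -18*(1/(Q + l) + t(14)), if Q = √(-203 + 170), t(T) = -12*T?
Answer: 450656748/149029 + 18*I*√33/149029 ≈ 3024.0 + 0.00069384*I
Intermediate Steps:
Q = I*√33 (Q = √(-33) = I*√33 ≈ 5.7446*I)
-18*(1/(Q + l) + t(14)) = -18*(1/(I*√33 + 386) - 12*14) = -18*(1/(386 + I*√33) - 168) = -18*(-168 + 1/(386 + I*√33)) = 3024 - 18/(386 + I*√33)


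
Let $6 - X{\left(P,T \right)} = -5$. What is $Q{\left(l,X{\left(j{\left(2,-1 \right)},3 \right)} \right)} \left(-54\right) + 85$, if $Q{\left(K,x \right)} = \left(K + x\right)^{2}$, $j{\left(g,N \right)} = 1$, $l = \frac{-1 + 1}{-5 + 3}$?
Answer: $-6449$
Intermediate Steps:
$l = 0$ ($l = \frac{0}{-2} = 0 \left(- \frac{1}{2}\right) = 0$)
$X{\left(P,T \right)} = 11$ ($X{\left(P,T \right)} = 6 - -5 = 6 + 5 = 11$)
$Q{\left(l,X{\left(j{\left(2,-1 \right)},3 \right)} \right)} \left(-54\right) + 85 = \left(0 + 11\right)^{2} \left(-54\right) + 85 = 11^{2} \left(-54\right) + 85 = 121 \left(-54\right) + 85 = -6534 + 85 = -6449$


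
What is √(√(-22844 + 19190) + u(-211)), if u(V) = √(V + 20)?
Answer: √I*√(√191 + 3*√406) ≈ 6.0938 + 6.0938*I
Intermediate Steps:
u(V) = √(20 + V)
√(√(-22844 + 19190) + u(-211)) = √(√(-22844 + 19190) + √(20 - 211)) = √(√(-3654) + √(-191)) = √(3*I*√406 + I*√191) = √(I*√191 + 3*I*√406)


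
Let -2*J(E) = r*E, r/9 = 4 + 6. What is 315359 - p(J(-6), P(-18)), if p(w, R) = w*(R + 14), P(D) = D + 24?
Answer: 309959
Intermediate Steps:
r = 90 (r = 9*(4 + 6) = 9*10 = 90)
J(E) = -45*E
P(D) = 24 + D
p(w, R) = w*(14 + R)
315359 - p(J(-6), P(-18)) = 315359 - (-45*(-6))*(14 + (24 - 18)) = 315359 - 270*(14 + 6) = 315359 - 270*20 = 315359 - 1*5400 = 315359 - 5400 = 309959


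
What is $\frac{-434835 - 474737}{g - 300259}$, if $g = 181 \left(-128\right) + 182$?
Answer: $\frac{909572}{323245} \approx 2.8139$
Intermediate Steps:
$g = -22986$ ($g = -23168 + 182 = -22986$)
$\frac{-434835 - 474737}{g - 300259} = \frac{-434835 - 474737}{-22986 - 300259} = - \frac{909572}{-323245} = \left(-909572\right) \left(- \frac{1}{323245}\right) = \frac{909572}{323245}$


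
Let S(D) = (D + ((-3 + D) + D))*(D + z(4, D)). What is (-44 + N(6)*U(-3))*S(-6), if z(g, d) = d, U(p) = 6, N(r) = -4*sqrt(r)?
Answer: -11088 - 6048*sqrt(6) ≈ -25903.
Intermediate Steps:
S(D) = 2*D*(-3 + 3*D) (S(D) = (D + ((-3 + D) + D))*(D + D) = (D + (-3 + 2*D))*(2*D) = (-3 + 3*D)*(2*D) = 2*D*(-3 + 3*D))
(-44 + N(6)*U(-3))*S(-6) = (-44 - 4*sqrt(6)*6)*(6*(-6)*(-1 - 6)) = (-44 - 24*sqrt(6))*(6*(-6)*(-7)) = (-44 - 24*sqrt(6))*252 = -11088 - 6048*sqrt(6)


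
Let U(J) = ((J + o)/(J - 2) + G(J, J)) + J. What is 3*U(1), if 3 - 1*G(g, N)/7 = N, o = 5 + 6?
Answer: 9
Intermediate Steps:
o = 11
G(g, N) = 21 - 7*N
U(J) = 21 - 6*J + (11 + J)/(-2 + J) (U(J) = ((J + 11)/(J - 2) + (21 - 7*J)) + J = ((11 + J)/(-2 + J) + (21 - 7*J)) + J = (21 - 7*J + (11 + J)/(-2 + J)) + J = 21 - 6*J + (11 + J)/(-2 + J))
3*U(1) = 3*((-31 - 6*1**2 + 34*1)/(-2 + 1)) = 3*((-31 - 6*1 + 34)/(-1)) = 3*(-(-31 - 6 + 34)) = 3*(-1*(-3)) = 3*3 = 9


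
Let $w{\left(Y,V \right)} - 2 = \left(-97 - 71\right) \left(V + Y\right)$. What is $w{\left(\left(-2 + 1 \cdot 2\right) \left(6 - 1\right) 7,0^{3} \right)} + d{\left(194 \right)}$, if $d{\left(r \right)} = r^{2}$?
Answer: $37638$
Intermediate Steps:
$w{\left(Y,V \right)} = 2 - 168 V - 168 Y$ ($w{\left(Y,V \right)} = 2 + \left(-97 - 71\right) \left(V + Y\right) = 2 - 168 \left(V + Y\right) = 2 - \left(168 V + 168 Y\right) = 2 - 168 V - 168 Y$)
$w{\left(\left(-2 + 1 \cdot 2\right) \left(6 - 1\right) 7,0^{3} \right)} + d{\left(194 \right)} = \left(2 - 168 \cdot 0^{3} - 168 \left(-2 + 1 \cdot 2\right) \left(6 - 1\right) 7\right) + 194^{2} = \left(2 - 0 - 168 \left(-2 + 2\right) \left(6 - 1\right) 7\right) + 37636 = \left(2 + 0 - 168 \cdot 0 \cdot 5 \cdot 7\right) + 37636 = \left(2 + 0 - 168 \cdot 0 \cdot 7\right) + 37636 = \left(2 + 0 - 0\right) + 37636 = \left(2 + 0 + 0\right) + 37636 = 2 + 37636 = 37638$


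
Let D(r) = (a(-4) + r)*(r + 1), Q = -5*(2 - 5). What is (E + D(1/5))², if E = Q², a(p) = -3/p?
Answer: 127848249/2500 ≈ 51139.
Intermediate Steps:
Q = 15 (Q = -5*(-3) = 15)
D(r) = (1 + r)*(¾ + r) (D(r) = (-3/(-4) + r)*(r + 1) = (-3*(-¼) + r)*(1 + r) = (¾ + r)*(1 + r) = (1 + r)*(¾ + r))
E = 225 (E = 15² = 225)
(E + D(1/5))² = (225 + (¾ + (1/5)² + (7/4)/5))² = (225 + (¾ + (⅕)² + (7/4)*(⅕)))² = (225 + (¾ + 1/25 + 7/20))² = (225 + 57/50)² = (11307/50)² = 127848249/2500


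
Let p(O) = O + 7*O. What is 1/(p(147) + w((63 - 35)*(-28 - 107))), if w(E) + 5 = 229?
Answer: 1/1400 ≈ 0.00071429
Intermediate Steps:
p(O) = 8*O
w(E) = 224 (w(E) = -5 + 229 = 224)
1/(p(147) + w((63 - 35)*(-28 - 107))) = 1/(8*147 + 224) = 1/(1176 + 224) = 1/1400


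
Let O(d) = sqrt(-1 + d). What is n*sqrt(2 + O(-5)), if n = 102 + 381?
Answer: 483*sqrt(2 + I*sqrt(6)) ≈ 775.98 + 368.2*I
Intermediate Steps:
n = 483
n*sqrt(2 + O(-5)) = 483*sqrt(2 + sqrt(-1 - 5)) = 483*sqrt(2 + sqrt(-6)) = 483*sqrt(2 + I*sqrt(6))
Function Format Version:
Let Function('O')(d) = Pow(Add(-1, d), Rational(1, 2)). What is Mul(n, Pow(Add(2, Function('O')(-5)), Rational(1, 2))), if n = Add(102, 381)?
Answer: Mul(483, Pow(Add(2, Mul(I, Pow(6, Rational(1, 2)))), Rational(1, 2))) ≈ Add(775.98, Mul(368.20, I))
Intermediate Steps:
n = 483
Mul(n, Pow(Add(2, Function('O')(-5)), Rational(1, 2))) = Mul(483, Pow(Add(2, Pow(Add(-1, -5), Rational(1, 2))), Rational(1, 2))) = Mul(483, Pow(Add(2, Pow(-6, Rational(1, 2))), Rational(1, 2))) = Mul(483, Pow(Add(2, Mul(I, Pow(6, Rational(1, 2)))), Rational(1, 2)))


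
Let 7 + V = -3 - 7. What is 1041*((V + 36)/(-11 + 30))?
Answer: 1041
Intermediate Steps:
V = -17 (V = -7 + (-3 - 7) = -7 - 10 = -17)
1041*((V + 36)/(-11 + 30)) = 1041*((-17 + 36)/(-11 + 30)) = 1041*(19/19) = 1041*(19*(1/19)) = 1041*1 = 1041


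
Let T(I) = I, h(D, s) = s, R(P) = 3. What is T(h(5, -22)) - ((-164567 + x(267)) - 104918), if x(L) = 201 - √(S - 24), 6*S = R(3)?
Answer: 269262 + I*√94/2 ≈ 2.6926e+5 + 4.8477*I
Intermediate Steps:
S = ½ (S = (⅙)*3 = ½ ≈ 0.50000)
x(L) = 201 - I*√94/2 (x(L) = 201 - √(½ - 24) = 201 - √(-47/2) = 201 - I*√94/2)
T(h(5, -22)) - ((-164567 + x(267)) - 104918) = -22 - ((-164567 + (201 - I*√94/2)) - 104918) = -22 - ((-164366 - I*√94/2) - 104918) = -22 - (-269284 - I*√94/2) = -22 + (269284 + I*√94/2) = 269262 + I*√94/2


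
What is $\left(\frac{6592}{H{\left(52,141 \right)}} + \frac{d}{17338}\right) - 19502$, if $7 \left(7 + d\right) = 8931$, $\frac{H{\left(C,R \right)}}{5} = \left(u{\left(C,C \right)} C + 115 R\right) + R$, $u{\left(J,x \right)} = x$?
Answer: $- \frac{28195248995041}{1445772475} \approx -19502.0$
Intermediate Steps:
$H{\left(C,R \right)} = 5 C^{2} + 580 R$ ($H{\left(C,R \right)} = 5 \left(\left(C C + 115 R\right) + R\right) = 5 \left(\left(C^{2} + 115 R\right) + R\right) = 5 \left(C^{2} + 116 R\right) = 5 C^{2} + 580 R$)
$d = \frac{8882}{7}$ ($d = -7 + \frac{1}{7} \cdot 8931 = -7 + \frac{8931}{7} = \frac{8882}{7} \approx 1268.9$)
$\left(\frac{6592}{H{\left(52,141 \right)}} + \frac{d}{17338}\right) - 19502 = \left(\frac{6592}{5 \cdot 52^{2} + 580 \cdot 141} + \frac{8882}{7 \cdot 17338}\right) - 19502 = \left(\frac{6592}{5 \cdot 2704 + 81780} + \frac{8882}{7} \cdot \frac{1}{17338}\right) - 19502 = \left(\frac{6592}{13520 + 81780} + \frac{4441}{60683}\right) - 19502 = \left(\frac{6592}{95300} + \frac{4441}{60683}\right) - 19502 = \left(6592 \cdot \frac{1}{95300} + \frac{4441}{60683}\right) - 19502 = \left(\frac{1648}{23825} + \frac{4441}{60683}\right) - 19502 = \frac{205812409}{1445772475} - 19502 = - \frac{28195248995041}{1445772475}$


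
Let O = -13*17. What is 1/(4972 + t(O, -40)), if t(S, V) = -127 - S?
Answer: 1/5066 ≈ 0.00019739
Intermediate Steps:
O = -221
1/(4972 + t(O, -40)) = 1/(4972 + (-127 - 1*(-221))) = 1/(4972 + (-127 + 221)) = 1/(4972 + 94) = 1/5066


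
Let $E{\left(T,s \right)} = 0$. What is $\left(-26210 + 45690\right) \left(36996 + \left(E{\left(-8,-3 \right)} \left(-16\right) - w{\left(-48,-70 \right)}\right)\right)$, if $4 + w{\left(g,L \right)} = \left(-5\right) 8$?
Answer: $721539200$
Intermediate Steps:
$w{\left(g,L \right)} = -44$ ($w{\left(g,L \right)} = -4 - 40 = -44$)
$\left(-26210 + 45690\right) \left(36996 + \left(E{\left(-8,-3 \right)} \left(-16\right) - w{\left(-48,-70 \right)}\right)\right) = \left(-26210 + 45690\right) \left(36996 + \left(0 \left(-16\right) - -44\right)\right) = 19480 \left(36996 + \left(0 + 44\right)\right) = 19480 \left(36996 + 44\right) = 19480 \cdot 37040 = 721539200$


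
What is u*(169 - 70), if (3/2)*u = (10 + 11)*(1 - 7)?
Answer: -8316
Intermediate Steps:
u = -84 (u = 2*((10 + 11)*(1 - 7))/3 = 2*(21*(-6))/3 = (⅔)*(-126) = -84)
u*(169 - 70) = -84*(169 - 70) = -84*99 = -8316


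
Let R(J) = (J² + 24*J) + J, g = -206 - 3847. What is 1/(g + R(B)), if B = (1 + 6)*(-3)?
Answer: -1/4137 ≈ -0.00024172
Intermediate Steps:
g = -4053
B = -21 (B = 7*(-3) = -21)
R(J) = J² + 25*J
1/(g + R(B)) = 1/(-4053 - 21*(25 - 21)) = 1/(-4053 - 21*4) = 1/(-4053 - 84) = 1/(-4137) = -1/4137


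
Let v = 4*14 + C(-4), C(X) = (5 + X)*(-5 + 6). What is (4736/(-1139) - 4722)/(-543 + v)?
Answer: 2691547/276777 ≈ 9.7246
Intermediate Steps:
C(X) = 5 + X (C(X) = (5 + X)*1 = 5 + X)
v = 57 (v = 4*14 + (5 - 4) = 56 + 1 = 57)
(4736/(-1139) - 4722)/(-543 + v) = (4736/(-1139) - 4722)/(-543 + 57) = (4736*(-1/1139) - 4722)/(-486) = (-4736/1139 - 4722)*(-1/486) = -5383094/1139*(-1/486) = 2691547/276777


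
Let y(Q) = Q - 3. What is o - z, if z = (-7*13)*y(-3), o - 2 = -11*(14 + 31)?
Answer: -1039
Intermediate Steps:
y(Q) = -3 + Q
o = -493 (o = 2 - 11*(14 + 31) = 2 - 11*45 = 2 - 495 = -493)
z = 546 (z = (-7*13)*(-3 - 3) = -91*(-6) = 546)
o - z = -493 - 1*546 = -493 - 546 = -1039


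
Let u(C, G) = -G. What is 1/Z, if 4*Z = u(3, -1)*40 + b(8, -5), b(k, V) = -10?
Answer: 2/15 ≈ 0.13333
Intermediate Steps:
Z = 15/2 (Z = (-1*(-1)*40 - 10)/4 = (1*40 - 10)/4 = (40 - 10)/4 = (¼)*30 = 15/2 ≈ 7.5000)
1/Z = 1/(15/2) = 2/15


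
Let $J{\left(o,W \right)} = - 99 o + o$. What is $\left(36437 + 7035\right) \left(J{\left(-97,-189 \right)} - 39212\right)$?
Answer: $-1291379232$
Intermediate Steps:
$J{\left(o,W \right)} = - 98 o$
$\left(36437 + 7035\right) \left(J{\left(-97,-189 \right)} - 39212\right) = \left(36437 + 7035\right) \left(\left(-98\right) \left(-97\right) - 39212\right) = 43472 \left(9506 - 39212\right) = 43472 \left(-29706\right) = -1291379232$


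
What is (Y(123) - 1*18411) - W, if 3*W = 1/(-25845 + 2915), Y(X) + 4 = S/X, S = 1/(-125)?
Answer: -432812349937/23503250 ≈ -18415.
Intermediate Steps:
S = -1/125 ≈ -0.0080000
Y(X) = -4 - 1/(125*X)
W = -1/68790 (W = 1/(3*(-25845 + 2915)) = (⅓)/(-22930) = (⅓)*(-1/22930) = -1/68790 ≈ -1.4537e-5)
(Y(123) - 1*18411) - W = ((-4 - 1/125/123) - 1*18411) - 1*(-1/68790) = ((-4 - 1/125*1/123) - 18411) + 1/68790 = ((-4 - 1/15375) - 18411) + 1/68790 = (-61501/15375 - 18411) + 1/68790 = -283130626/15375 + 1/68790 = -432812349937/23503250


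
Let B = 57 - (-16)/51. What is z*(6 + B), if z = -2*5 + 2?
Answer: -25832/51 ≈ -506.51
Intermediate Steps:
B = 2923/51 (B = 57 - (-16)/51 = 57 - 1*(-16/51) = 57 + 16/51 = 2923/51 ≈ 57.314)
z = -8 (z = -10 + 2 = -8)
z*(6 + B) = -8*(6 + 2923/51) = -8*3229/51 = -25832/51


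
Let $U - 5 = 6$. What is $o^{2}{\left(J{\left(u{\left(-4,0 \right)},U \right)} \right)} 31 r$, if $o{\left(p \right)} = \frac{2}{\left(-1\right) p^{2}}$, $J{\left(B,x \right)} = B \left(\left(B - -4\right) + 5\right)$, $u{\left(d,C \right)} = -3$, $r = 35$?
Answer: $\frac{1085}{26244} \approx 0.041343$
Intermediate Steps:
$U = 11$ ($U = 5 + 6 = 11$)
$J{\left(B,x \right)} = B \left(9 + B\right)$ ($J{\left(B,x \right)} = B \left(\left(B + 4\right) + 5\right) = B \left(\left(4 + B\right) + 5\right) = B \left(9 + B\right)$)
$o{\left(p \right)} = - \frac{2}{p^{2}}$ ($o{\left(p \right)} = 2 \left(- \frac{1}{p^{2}}\right) = - \frac{2}{p^{2}}$)
$o^{2}{\left(J{\left(u{\left(-4,0 \right)},U \right)} \right)} 31 r = \left(- \frac{2}{9 \left(9 - 3\right)^{2}}\right)^{2} \cdot 31 \cdot 35 = \left(- \frac{2}{324}\right)^{2} \cdot 31 \cdot 35 = \left(\left(-2\right) \frac{1}{324}\right)^{2} \cdot 31 \cdot 35 = \left(- \frac{1}{162}\right)^{2} \cdot 31 \cdot 35 = \frac{1}{26244} \cdot 31 \cdot 35 = \frac{31}{26244} \cdot 35 = \frac{1085}{26244}$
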